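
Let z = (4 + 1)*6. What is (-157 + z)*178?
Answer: -22606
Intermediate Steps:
z = 30 (z = 5*6 = 30)
(-157 + z)*178 = (-157 + 30)*178 = -127*178 = -22606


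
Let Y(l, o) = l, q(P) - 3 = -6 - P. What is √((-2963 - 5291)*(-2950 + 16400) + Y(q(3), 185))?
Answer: I*√111016306 ≈ 10536.0*I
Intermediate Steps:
q(P) = -3 - P (q(P) = 3 + (-6 - P) = -3 - P)
√((-2963 - 5291)*(-2950 + 16400) + Y(q(3), 185)) = √((-2963 - 5291)*(-2950 + 16400) + (-3 - 1*3)) = √(-8254*13450 + (-3 - 3)) = √(-111016300 - 6) = √(-111016306) = I*√111016306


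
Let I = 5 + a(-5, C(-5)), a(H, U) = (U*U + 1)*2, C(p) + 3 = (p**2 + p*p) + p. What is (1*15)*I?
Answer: 53025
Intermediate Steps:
C(p) = -3 + p + 2*p**2 (C(p) = -3 + ((p**2 + p*p) + p) = -3 + ((p**2 + p**2) + p) = -3 + (2*p**2 + p) = -3 + (p + 2*p**2) = -3 + p + 2*p**2)
a(H, U) = 2 + 2*U**2 (a(H, U) = (U**2 + 1)*2 = (1 + U**2)*2 = 2 + 2*U**2)
I = 3535 (I = 5 + (2 + 2*(-3 - 5 + 2*(-5)**2)**2) = 5 + (2 + 2*(-3 - 5 + 2*25)**2) = 5 + (2 + 2*(-3 - 5 + 50)**2) = 5 + (2 + 2*42**2) = 5 + (2 + 2*1764) = 5 + (2 + 3528) = 5 + 3530 = 3535)
(1*15)*I = (1*15)*3535 = 15*3535 = 53025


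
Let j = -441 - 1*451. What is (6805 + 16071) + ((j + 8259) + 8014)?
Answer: 38257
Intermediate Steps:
j = -892 (j = -441 - 451 = -892)
(6805 + 16071) + ((j + 8259) + 8014) = (6805 + 16071) + ((-892 + 8259) + 8014) = 22876 + (7367 + 8014) = 22876 + 15381 = 38257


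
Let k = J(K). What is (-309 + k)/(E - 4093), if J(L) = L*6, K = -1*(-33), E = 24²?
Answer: 111/3517 ≈ 0.031561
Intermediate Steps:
E = 576
K = 33
J(L) = 6*L
k = 198 (k = 6*33 = 198)
(-309 + k)/(E - 4093) = (-309 + 198)/(576 - 4093) = -111/(-3517) = -111*(-1/3517) = 111/3517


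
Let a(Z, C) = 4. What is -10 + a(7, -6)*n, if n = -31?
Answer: -134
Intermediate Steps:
-10 + a(7, -6)*n = -10 + 4*(-31) = -10 - 124 = -134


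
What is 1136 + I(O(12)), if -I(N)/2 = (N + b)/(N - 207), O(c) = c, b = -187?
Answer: 44234/39 ≈ 1134.2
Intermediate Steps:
I(N) = -2*(-187 + N)/(-207 + N) (I(N) = -2*(N - 187)/(N - 207) = -2*(-187 + N)/(-207 + N))
1136 + I(O(12)) = 1136 + 2*(187 - 1*12)/(-207 + 12) = 1136 + 2*(187 - 12)/(-195) = 1136 + 2*(-1/195)*175 = 1136 - 70/39 = 44234/39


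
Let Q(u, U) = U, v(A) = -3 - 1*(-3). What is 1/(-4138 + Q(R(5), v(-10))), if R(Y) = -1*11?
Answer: -1/4138 ≈ -0.00024166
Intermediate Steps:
v(A) = 0 (v(A) = -3 + 3 = 0)
R(Y) = -11
1/(-4138 + Q(R(5), v(-10))) = 1/(-4138 + 0) = 1/(-4138) = -1/4138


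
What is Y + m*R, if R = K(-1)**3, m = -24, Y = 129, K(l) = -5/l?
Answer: -2871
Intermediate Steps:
R = 125 (R = (-5/(-1))**3 = (-5*(-1))**3 = 5**3 = 125)
Y + m*R = 129 - 24*125 = 129 - 3000 = -2871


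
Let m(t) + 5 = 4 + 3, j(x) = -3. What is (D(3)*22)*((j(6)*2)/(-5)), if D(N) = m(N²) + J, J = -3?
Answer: -132/5 ≈ -26.400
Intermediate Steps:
m(t) = 2 (m(t) = -5 + (4 + 3) = -5 + 7 = 2)
D(N) = -1 (D(N) = 2 - 3 = -1)
(D(3)*22)*((j(6)*2)/(-5)) = (-1*22)*(-3*2/(-5)) = -(-132)*(-1)/5 = -22*6/5 = -132/5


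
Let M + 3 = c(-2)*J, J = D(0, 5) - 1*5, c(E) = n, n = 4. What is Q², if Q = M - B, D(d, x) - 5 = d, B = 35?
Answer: 1444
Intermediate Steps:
c(E) = 4
D(d, x) = 5 + d
J = 0 (J = (5 + 0) - 1*5 = 5 - 5 = 0)
M = -3 (M = -3 + 4*0 = -3 + 0 = -3)
Q = -38 (Q = -3 - 1*35 = -3 - 35 = -38)
Q² = (-38)² = 1444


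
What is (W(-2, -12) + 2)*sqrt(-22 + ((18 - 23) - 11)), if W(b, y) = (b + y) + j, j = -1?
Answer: -13*I*sqrt(38) ≈ -80.137*I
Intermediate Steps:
W(b, y) = -1 + b + y (W(b, y) = (b + y) - 1 = -1 + b + y)
(W(-2, -12) + 2)*sqrt(-22 + ((18 - 23) - 11)) = ((-1 - 2 - 12) + 2)*sqrt(-22 + ((18 - 23) - 11)) = (-15 + 2)*sqrt(-22 + (-5 - 11)) = -13*sqrt(-22 - 16) = -13*I*sqrt(38)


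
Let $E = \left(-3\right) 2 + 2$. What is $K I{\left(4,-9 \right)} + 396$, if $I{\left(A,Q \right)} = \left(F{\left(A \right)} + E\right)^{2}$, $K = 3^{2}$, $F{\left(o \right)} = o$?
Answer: $396$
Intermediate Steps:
$E = -4$ ($E = -6 + 2 = -4$)
$K = 9$
$I{\left(A,Q \right)} = \left(-4 + A\right)^{2}$ ($I{\left(A,Q \right)} = \left(A - 4\right)^{2} = \left(-4 + A\right)^{2}$)
$K I{\left(4,-9 \right)} + 396 = 9 \left(-4 + 4\right)^{2} + 396 = 9 \cdot 0^{2} + 396 = 9 \cdot 0 + 396 = 0 + 396 = 396$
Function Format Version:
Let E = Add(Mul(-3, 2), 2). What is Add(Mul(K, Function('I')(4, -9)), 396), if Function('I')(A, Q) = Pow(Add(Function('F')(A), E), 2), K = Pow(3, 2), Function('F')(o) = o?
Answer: 396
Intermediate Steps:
E = -4 (E = Add(-6, 2) = -4)
K = 9
Function('I')(A, Q) = Pow(Add(-4, A), 2) (Function('I')(A, Q) = Pow(Add(A, -4), 2) = Pow(Add(-4, A), 2))
Add(Mul(K, Function('I')(4, -9)), 396) = Add(Mul(9, Pow(Add(-4, 4), 2)), 396) = Add(Mul(9, Pow(0, 2)), 396) = Add(Mul(9, 0), 396) = Add(0, 396) = 396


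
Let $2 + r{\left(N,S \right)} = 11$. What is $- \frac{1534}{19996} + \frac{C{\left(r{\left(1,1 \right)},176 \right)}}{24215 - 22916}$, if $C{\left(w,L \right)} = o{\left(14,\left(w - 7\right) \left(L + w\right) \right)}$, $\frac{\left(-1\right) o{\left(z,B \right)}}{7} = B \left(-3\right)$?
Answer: $\frac{25562709}{4329134} \approx 5.9048$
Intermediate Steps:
$r{\left(N,S \right)} = 9$ ($r{\left(N,S \right)} = -2 + 11 = 9$)
$o{\left(z,B \right)} = 21 B$ ($o{\left(z,B \right)} = - 7 B \left(-3\right) = - 7 \left(- 3 B\right) = 21 B$)
$C{\left(w,L \right)} = 21 \left(-7 + w\right) \left(L + w\right)$ ($C{\left(w,L \right)} = 21 \left(w - 7\right) \left(L + w\right) = 21 \left(-7 + w\right) \left(L + w\right)$)
$- \frac{1534}{19996} + \frac{C{\left(r{\left(1,1 \right)},176 \right)}}{24215 - 22916} = - \frac{1534}{19996} + \frac{\left(-147\right) 176 - 1323 + 21 \cdot 9^{2} + 21 \cdot 176 \cdot 9}{24215 - 22916} = \left(-1534\right) \frac{1}{19996} + \frac{-25872 - 1323 + 21 \cdot 81 + 33264}{24215 - 22916} = - \frac{767}{9998} + \frac{-25872 - 1323 + 1701 + 33264}{1299} = - \frac{767}{9998} + 7770 \cdot \frac{1}{1299} = - \frac{767}{9998} + \frac{2590}{433} = \frac{25562709}{4329134}$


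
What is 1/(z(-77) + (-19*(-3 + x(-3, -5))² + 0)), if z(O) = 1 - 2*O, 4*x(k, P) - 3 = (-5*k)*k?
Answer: -4/13231 ≈ -0.00030232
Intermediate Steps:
x(k, P) = ¾ - 5*k²/4 (x(k, P) = ¾ + ((-5*k)*k)/4 = ¾ + (-5*k²)/4 = ¾ - 5*k²/4)
1/(z(-77) + (-19*(-3 + x(-3, -5))² + 0)) = 1/((1 - 2*(-77)) + (-19*(-3 + (¾ - 5/4*(-3)²))² + 0)) = 1/((1 + 154) + (-19*(-3 + (¾ - 5/4*9))² + 0)) = 1/(155 + (-19*(-3 + (¾ - 45/4))² + 0)) = 1/(155 + (-19*(-3 - 21/2)² + 0)) = 1/(155 + (-19*(-27/2)² + 0)) = 1/(155 + (-19*729/4 + 0)) = 1/(155 + (-13851/4 + 0)) = 1/(155 - 13851/4) = 1/(-13231/4) = -4/13231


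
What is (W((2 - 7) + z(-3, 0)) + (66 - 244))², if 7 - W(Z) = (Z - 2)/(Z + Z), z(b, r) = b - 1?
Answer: 9541921/324 ≈ 29450.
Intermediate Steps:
z(b, r) = -1 + b
W(Z) = 7 - (-2 + Z)/(2*Z) (W(Z) = 7 - (Z - 2)/(Z + Z) = 7 - (-2 + Z)/(2*Z))
(W((2 - 7) + z(-3, 0)) + (66 - 244))² = ((13/2 + 1/((2 - 7) + (-1 - 3))) + (66 - 244))² = ((13/2 + 1/(-5 - 4)) - 178)² = ((13/2 + 1/(-9)) - 178)² = ((13/2 - ⅑) - 178)² = (115/18 - 178)² = (-3089/18)² = 9541921/324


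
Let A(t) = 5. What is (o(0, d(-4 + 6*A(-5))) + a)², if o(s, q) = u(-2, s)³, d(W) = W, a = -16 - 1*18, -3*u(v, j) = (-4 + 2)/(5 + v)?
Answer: 613949284/531441 ≈ 1155.3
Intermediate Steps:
u(v, j) = 2/(3*(5 + v)) (u(v, j) = -(-4 + 2)/(3*(5 + v)) = -(-2)/(3*(5 + v)) = 2/(3*(5 + v)))
a = -34 (a = -16 - 18 = -34)
o(s, q) = 8/729 (o(s, q) = (2/(3*(5 - 2)))³ = ((⅔)/3)³ = ((⅔)*(⅓))³ = (2/9)³ = 8/729)
(o(0, d(-4 + 6*A(-5))) + a)² = (8/729 - 34)² = (-24778/729)² = 613949284/531441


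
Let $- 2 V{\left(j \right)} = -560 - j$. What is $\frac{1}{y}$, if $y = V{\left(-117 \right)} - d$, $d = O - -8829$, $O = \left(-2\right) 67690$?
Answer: $\frac{2}{253545} \approx 7.8881 \cdot 10^{-6}$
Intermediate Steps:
$O = -135380$
$V{\left(j \right)} = 280 + \frac{j}{2}$ ($V{\left(j \right)} = - \frac{-560 - j}{2} = 280 + \frac{j}{2}$)
$d = -126551$ ($d = -135380 - -8829 = -135380 + 8829 = -126551$)
$y = \frac{253545}{2}$ ($y = \left(280 + \frac{1}{2} \left(-117\right)\right) - -126551 = \left(280 - \frac{117}{2}\right) + 126551 = \frac{443}{2} + 126551 = \frac{253545}{2} \approx 1.2677 \cdot 10^{5}$)
$\frac{1}{y} = \frac{1}{\frac{253545}{2}} = \frac{2}{253545}$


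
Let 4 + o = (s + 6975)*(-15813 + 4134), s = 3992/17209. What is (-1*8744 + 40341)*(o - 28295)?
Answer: -44311519028176548/17209 ≈ -2.5749e+12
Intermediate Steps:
s = 3992/17209 (s = 3992*(1/17209) = 3992/17209 ≈ 0.23197)
o = -1401909470629/17209 (o = -4 + (3992/17209 + 6975)*(-15813 + 4134) = -4 + (120036767/17209)*(-11679) = -4 - 1401909401793/17209 = -1401909470629/17209 ≈ -8.1464e+7)
(-1*8744 + 40341)*(o - 28295) = (-1*8744 + 40341)*(-1401909470629/17209 - 28295) = (-8744 + 40341)*(-1402396399284/17209) = 31597*(-1402396399284/17209) = -44311519028176548/17209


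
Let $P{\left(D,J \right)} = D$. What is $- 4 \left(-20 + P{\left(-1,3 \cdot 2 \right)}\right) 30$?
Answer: $2520$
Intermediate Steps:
$- 4 \left(-20 + P{\left(-1,3 \cdot 2 \right)}\right) 30 = - 4 \left(-20 - 1\right) 30 = \left(-4\right) \left(-21\right) 30 = 84 \cdot 30 = 2520$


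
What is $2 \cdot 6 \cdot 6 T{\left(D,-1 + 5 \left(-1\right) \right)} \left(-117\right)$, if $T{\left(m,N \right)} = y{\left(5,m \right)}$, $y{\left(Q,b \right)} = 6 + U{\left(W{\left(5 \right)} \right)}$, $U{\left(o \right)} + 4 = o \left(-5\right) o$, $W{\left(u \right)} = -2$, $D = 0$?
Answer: $151632$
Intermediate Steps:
$U{\left(o \right)} = -4 - 5 o^{2}$ ($U{\left(o \right)} = -4 + o \left(-5\right) o = -4 + - 5 o o = -4 - 5 o^{2}$)
$y{\left(Q,b \right)} = -18$ ($y{\left(Q,b \right)} = 6 - \left(4 + 5 \left(-2\right)^{2}\right) = 6 - 24 = -18$)
$T{\left(m,N \right)} = -18$
$2 \cdot 6 \cdot 6 T{\left(D,-1 + 5 \left(-1\right) \right)} \left(-117\right) = 2 \cdot 6 \cdot 6 \left(-18\right) \left(-117\right) = 12 \cdot 6 \left(-18\right) \left(-117\right) = 72 \left(-18\right) \left(-117\right) = \left(-1296\right) \left(-117\right) = 151632$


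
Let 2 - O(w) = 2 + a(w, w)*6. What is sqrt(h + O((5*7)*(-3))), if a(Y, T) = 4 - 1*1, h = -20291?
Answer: I*sqrt(20309) ≈ 142.51*I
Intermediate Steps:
a(Y, T) = 3 (a(Y, T) = 4 - 1 = 3)
O(w) = -18 (O(w) = 2 - (2 + 3*6) = 2 - (2 + 18) = 2 - 1*20 = 2 - 20 = -18)
sqrt(h + O((5*7)*(-3))) = sqrt(-20291 - 18) = sqrt(-20309) = I*sqrt(20309)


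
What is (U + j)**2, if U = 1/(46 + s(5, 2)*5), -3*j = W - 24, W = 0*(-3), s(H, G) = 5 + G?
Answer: 421201/6561 ≈ 64.198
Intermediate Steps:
W = 0
j = 8 (j = -(0 - 24)/3 = -1/3*(-24) = 8)
U = 1/81 (U = 1/(46 + (5 + 2)*5) = 1/(46 + 7*5) = 1/(46 + 35) = 1/81 ≈ 0.012346)
(U + j)**2 = (1/81 + 8)**2 = (649/81)**2 = 421201/6561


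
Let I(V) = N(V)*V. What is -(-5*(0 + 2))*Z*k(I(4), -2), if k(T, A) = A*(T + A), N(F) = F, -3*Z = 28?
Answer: 7840/3 ≈ 2613.3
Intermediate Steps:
Z = -28/3 (Z = -1/3*28 = -28/3 ≈ -9.3333)
I(V) = V**2 (I(V) = V*V = V**2)
k(T, A) = A*(A + T)
-(-5*(0 + 2))*Z*k(I(4), -2) = --5*(0 + 2)*(-28/3)*(-2*(-2 + 4**2)) = --5*2*(-28/3)*(-2*(-2 + 16)) = -(-10*(-28/3))*(-2*14) = -280*(-28)/3 = -1*(-7840/3) = 7840/3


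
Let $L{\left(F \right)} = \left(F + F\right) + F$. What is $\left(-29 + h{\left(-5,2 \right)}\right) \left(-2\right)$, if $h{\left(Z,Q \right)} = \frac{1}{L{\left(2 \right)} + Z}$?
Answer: $56$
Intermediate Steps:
$L{\left(F \right)} = 3 F$ ($L{\left(F \right)} = 2 F + F = 3 F$)
$h{\left(Z,Q \right)} = \frac{1}{6 + Z}$ ($h{\left(Z,Q \right)} = \frac{1}{3 \cdot 2 + Z} = \frac{1}{6 + Z}$)
$\left(-29 + h{\left(-5,2 \right)}\right) \left(-2\right) = \left(-29 + \frac{1}{6 - 5}\right) \left(-2\right) = \left(-29 + 1^{-1}\right) \left(-2\right) = \left(-29 + 1\right) \left(-2\right) = \left(-28\right) \left(-2\right) = 56$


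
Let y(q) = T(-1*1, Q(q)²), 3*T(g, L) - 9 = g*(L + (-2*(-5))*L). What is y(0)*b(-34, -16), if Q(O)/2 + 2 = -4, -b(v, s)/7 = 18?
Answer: 66150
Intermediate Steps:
b(v, s) = -126 (b(v, s) = -7*18 = -126)
Q(O) = -12 (Q(O) = -4 + 2*(-4) = -4 - 8 = -12)
T(g, L) = 3 + 11*L*g/3 (T(g, L) = 3 + (g*(L + (-2*(-5))*L))/3 = 3 + (g*(L + 10*L))/3 = 3 + (g*(11*L))/3 = 3 + (11*L*g)/3 = 3 + 11*L*g/3)
y(q) = -525 (y(q) = 3 + (11/3)*(-12)²*(-1*1) = 3 + (11/3)*144*(-1) = 3 - 528 = -525)
y(0)*b(-34, -16) = -525*(-126) = 66150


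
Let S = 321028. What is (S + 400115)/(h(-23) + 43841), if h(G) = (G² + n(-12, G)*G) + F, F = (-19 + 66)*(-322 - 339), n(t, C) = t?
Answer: 721143/13579 ≈ 53.107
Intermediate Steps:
F = -31067 (F = 47*(-661) = -31067)
h(G) = -31067 + G² - 12*G (h(G) = (G² - 12*G) - 31067 = -31067 + G² - 12*G)
(S + 400115)/(h(-23) + 43841) = (321028 + 400115)/((-31067 + (-23)² - 12*(-23)) + 43841) = 721143/((-31067 + 529 + 276) + 43841) = 721143/(-30262 + 43841) = 721143/13579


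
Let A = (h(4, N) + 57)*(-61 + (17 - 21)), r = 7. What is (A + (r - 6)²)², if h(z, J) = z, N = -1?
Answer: 15713296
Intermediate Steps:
A = -3965 (A = (4 + 57)*(-61 + (17 - 21)) = 61*(-61 - 4) = 61*(-65) = -3965)
(A + (r - 6)²)² = (-3965 + (7 - 6)²)² = (-3965 + 1²)² = (-3965 + 1)² = (-3964)² = 15713296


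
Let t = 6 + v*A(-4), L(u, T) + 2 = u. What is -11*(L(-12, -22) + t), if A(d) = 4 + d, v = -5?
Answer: 88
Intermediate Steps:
L(u, T) = -2 + u
t = 6 (t = 6 - 5*(4 - 4) = 6 - 5*0 = 6 + 0 = 6)
-11*(L(-12, -22) + t) = -11*((-2 - 12) + 6) = -11*(-14 + 6) = -11*(-8) = 88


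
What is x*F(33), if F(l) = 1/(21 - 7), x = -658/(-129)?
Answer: 47/129 ≈ 0.36434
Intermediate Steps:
x = 658/129 (x = -658*(-1/129) = 658/129 ≈ 5.1008)
F(l) = 1/14
x*F(33) = (658/129)*(1/14) = 47/129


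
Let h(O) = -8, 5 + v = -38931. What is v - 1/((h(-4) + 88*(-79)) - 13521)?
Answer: -797448215/20481 ≈ -38936.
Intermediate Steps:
v = -38936 (v = -5 - 38931 = -38936)
v - 1/((h(-4) + 88*(-79)) - 13521) = -38936 - 1/((-8 + 88*(-79)) - 13521) = -38936 - 1/((-8 - 6952) - 13521) = -38936 - 1/(-6960 - 13521) = -38936 - 1/(-20481) = -38936 - 1*(-1/20481) = -38936 + 1/20481 = -797448215/20481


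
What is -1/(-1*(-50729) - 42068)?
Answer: -1/8661 ≈ -0.00011546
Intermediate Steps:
-1/(-1*(-50729) - 42068) = -1/(50729 - 42068) = -1/8661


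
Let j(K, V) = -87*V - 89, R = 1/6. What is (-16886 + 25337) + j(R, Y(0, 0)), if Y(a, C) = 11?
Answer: 7405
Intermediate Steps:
R = ⅙ ≈ 0.16667
j(K, V) = -89 - 87*V
(-16886 + 25337) + j(R, Y(0, 0)) = (-16886 + 25337) + (-89 - 87*11) = 8451 + (-89 - 957) = 8451 - 1046 = 7405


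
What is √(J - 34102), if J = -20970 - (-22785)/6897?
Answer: I*√2405455727/209 ≈ 234.67*I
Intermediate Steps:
J = -48202435/2299 (J = -20970 - (-22785)/6897 = -20970 - 1*(-7595/2299) = -20970 + 7595/2299 = -48202435/2299 ≈ -20967.)
√(J - 34102) = √(-48202435/2299 - 34102) = √(-126602933/2299) = I*√2405455727/209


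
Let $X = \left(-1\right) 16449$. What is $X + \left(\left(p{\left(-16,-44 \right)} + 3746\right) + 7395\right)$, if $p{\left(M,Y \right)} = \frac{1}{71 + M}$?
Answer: $- \frac{291939}{55} \approx -5308.0$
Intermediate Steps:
$X = -16449$
$X + \left(\left(p{\left(-16,-44 \right)} + 3746\right) + 7395\right) = -16449 + \left(\left(\frac{1}{71 - 16} + 3746\right) + 7395\right) = -16449 + \left(\left(\frac{1}{55} + 3746\right) + 7395\right) = -16449 + \left(\frac{206031}{55} + 7395\right) = -16449 + \frac{612756}{55} = - \frac{291939}{55}$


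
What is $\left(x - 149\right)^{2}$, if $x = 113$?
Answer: $1296$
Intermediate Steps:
$\left(x - 149\right)^{2} = \left(113 - 149\right)^{2} = \left(-36\right)^{2} = 1296$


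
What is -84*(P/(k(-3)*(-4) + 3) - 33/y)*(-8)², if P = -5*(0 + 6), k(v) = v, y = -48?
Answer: 7056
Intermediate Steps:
P = -30 (P = -5*6 = -30)
-84*(P/(k(-3)*(-4) + 3) - 33/y)*(-8)² = -84*(-30/(-3*(-4) + 3) - 33/(-48))*(-8)² = -84*(-30/(12 + 3) - 33*(-1/48))*64 = -84*(-30/15 + 11/16)*64 = -84*(-30*1/15 + 11/16)*64 = -84*(-2 + 11/16)*64 = -84*(-21/16)*64 = (441/4)*64 = 7056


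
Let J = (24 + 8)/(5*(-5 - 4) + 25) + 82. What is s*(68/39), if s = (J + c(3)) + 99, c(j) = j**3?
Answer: 23392/65 ≈ 359.88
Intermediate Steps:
J = 402/5 (J = 32/(5*(-9) + 25) + 82 = 32/(-45 + 25) + 82 = 32/(-20) + 82 = 32*(-1/20) + 82 = -8/5 + 82 = 402/5 ≈ 80.400)
s = 1032/5 (s = (402/5 + 3**3) + 99 = (402/5 + 27) + 99 = 537/5 + 99 = 1032/5 ≈ 206.40)
s*(68/39) = 1032*(68/39)/5 = 1032*(68*(1/39))/5 = (1032/5)*(68/39) = 23392/65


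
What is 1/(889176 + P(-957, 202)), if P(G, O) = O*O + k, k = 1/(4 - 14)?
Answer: 10/9299799 ≈ 1.0753e-6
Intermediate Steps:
k = -⅒ (k = 1/(-10) = -⅒ ≈ -0.10000)
P(G, O) = -⅒ + O² (P(G, O) = O*O - ⅒ = O² - ⅒ = -⅒ + O²)
1/(889176 + P(-957, 202)) = 1/(889176 + (-⅒ + 202²)) = 1/(889176 + (-⅒ + 40804)) = 1/(889176 + 408039/10) = 1/(9299799/10) = 10/9299799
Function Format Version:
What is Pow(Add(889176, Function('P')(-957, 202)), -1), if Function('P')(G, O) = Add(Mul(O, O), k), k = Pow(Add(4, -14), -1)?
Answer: Rational(10, 9299799) ≈ 1.0753e-6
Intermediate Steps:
k = Rational(-1, 10) (k = Pow(-10, -1) = Rational(-1, 10) ≈ -0.10000)
Function('P')(G, O) = Add(Rational(-1, 10), Pow(O, 2)) (Function('P')(G, O) = Add(Mul(O, O), Rational(-1, 10)) = Add(Pow(O, 2), Rational(-1, 10)) = Add(Rational(-1, 10), Pow(O, 2)))
Pow(Add(889176, Function('P')(-957, 202)), -1) = Pow(Add(889176, Add(Rational(-1, 10), Pow(202, 2))), -1) = Pow(Add(889176, Add(Rational(-1, 10), 40804)), -1) = Pow(Add(889176, Rational(408039, 10)), -1) = Pow(Rational(9299799, 10), -1) = Rational(10, 9299799)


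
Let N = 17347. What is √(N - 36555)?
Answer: 98*I*√2 ≈ 138.59*I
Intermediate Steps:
√(N - 36555) = √(17347 - 36555) = √(-19208) = 98*I*√2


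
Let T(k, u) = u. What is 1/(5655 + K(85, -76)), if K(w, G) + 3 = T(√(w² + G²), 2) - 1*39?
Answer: 1/5615 ≈ 0.00017809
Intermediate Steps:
K(w, G) = -40 (K(w, G) = -3 + (2 - 1*39) = -3 + (2 - 39) = -3 - 37 = -40)
1/(5655 + K(85, -76)) = 1/(5655 - 40) = 1/5615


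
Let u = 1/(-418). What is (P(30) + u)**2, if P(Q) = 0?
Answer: 1/174724 ≈ 5.7233e-6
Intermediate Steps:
u = -1/418 ≈ -0.0023923
(P(30) + u)**2 = (0 - 1/418)**2 = (-1/418)**2 = 1/174724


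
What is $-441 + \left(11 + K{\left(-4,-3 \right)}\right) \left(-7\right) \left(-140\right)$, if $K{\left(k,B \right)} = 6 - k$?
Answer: $20139$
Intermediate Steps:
$-441 + \left(11 + K{\left(-4,-3 \right)}\right) \left(-7\right) \left(-140\right) = -441 + \left(11 + \left(6 - -4\right)\right) \left(-7\right) \left(-140\right) = -441 + \left(11 + \left(6 + 4\right)\right) \left(-7\right) \left(-140\right) = -441 + \left(11 + 10\right) \left(-7\right) \left(-140\right) = -441 + 21 \left(-7\right) \left(-140\right) = -441 - -20580 = -441 + 20580 = 20139$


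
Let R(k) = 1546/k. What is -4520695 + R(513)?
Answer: -2319114989/513 ≈ -4.5207e+6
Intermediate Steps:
-4520695 + R(513) = -4520695 + 1546/513 = -2319114989/513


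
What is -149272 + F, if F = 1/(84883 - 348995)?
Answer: -39424526465/264112 ≈ -1.4927e+5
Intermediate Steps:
F = -1/264112 (F = 1/(-264112) = -1/264112 ≈ -3.7863e-6)
-149272 + F = -149272 - 1/264112 = -39424526465/264112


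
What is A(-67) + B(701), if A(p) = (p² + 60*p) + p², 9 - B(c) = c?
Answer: 4266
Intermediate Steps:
B(c) = 9 - c
A(p) = 2*p² + 60*p
A(-67) + B(701) = 2*(-67)*(30 - 67) + (9 - 1*701) = 2*(-67)*(-37) + (9 - 701) = 4958 - 692 = 4266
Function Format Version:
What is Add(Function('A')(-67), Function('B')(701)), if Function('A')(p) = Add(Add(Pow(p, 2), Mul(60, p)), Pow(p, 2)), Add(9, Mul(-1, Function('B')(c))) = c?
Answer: 4266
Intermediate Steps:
Function('B')(c) = Add(9, Mul(-1, c))
Function('A')(p) = Add(Mul(2, Pow(p, 2)), Mul(60, p))
Add(Function('A')(-67), Function('B')(701)) = Add(Mul(2, -67, Add(30, -67)), Add(9, Mul(-1, 701))) = Add(Mul(2, -67, -37), Add(9, -701)) = Add(4958, -692) = 4266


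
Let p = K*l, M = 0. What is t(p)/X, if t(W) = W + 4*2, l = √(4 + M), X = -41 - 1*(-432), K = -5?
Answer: -2/391 ≈ -0.0051151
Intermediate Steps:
X = 391 (X = -41 + 432 = 391)
l = 2 (l = √(4 + 0) = √4 = 2)
p = -10 (p = -5*2 = -10)
t(W) = 8 + W (t(W) = W + 8 = 8 + W)
t(p)/X = (8 - 10)/391 = -2*1/391 = -2/391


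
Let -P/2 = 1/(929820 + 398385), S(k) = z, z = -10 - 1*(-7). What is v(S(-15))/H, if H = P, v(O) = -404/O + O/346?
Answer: -61883284625/692 ≈ -8.9427e+7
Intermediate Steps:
z = -3 (z = -10 + 7 = -3)
S(k) = -3
v(O) = -404/O + O/346 (v(O) = -404/O + O*(1/346) = -404/O + O/346)
P = -2/1328205 (P = -2/(929820 + 398385) = -2/1328205 ≈ -1.5058e-6)
H = -2/1328205 ≈ -1.5058e-6
v(S(-15))/H = (-404/(-3) + (1/346)*(-3))/(-2/1328205) = (-404*(-⅓) - 3/346)*(-1328205/2) = (404/3 - 3/346)*(-1328205/2) = (139775/1038)*(-1328205/2) = -61883284625/692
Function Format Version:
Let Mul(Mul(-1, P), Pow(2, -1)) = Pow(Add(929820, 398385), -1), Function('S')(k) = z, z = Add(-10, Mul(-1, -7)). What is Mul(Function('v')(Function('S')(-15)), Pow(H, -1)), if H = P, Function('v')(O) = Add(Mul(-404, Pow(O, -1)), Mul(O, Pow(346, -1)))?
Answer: Rational(-61883284625, 692) ≈ -8.9427e+7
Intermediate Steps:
z = -3 (z = Add(-10, 7) = -3)
Function('S')(k) = -3
Function('v')(O) = Add(Mul(-404, Pow(O, -1)), Mul(Rational(1, 346), O)) (Function('v')(O) = Add(Mul(-404, Pow(O, -1)), Mul(O, Rational(1, 346))) = Add(Mul(-404, Pow(O, -1)), Mul(Rational(1, 346), O)))
P = Rational(-2, 1328205) (P = Mul(-2, Pow(Add(929820, 398385), -1)) = Mul(-2, Pow(1328205, -1)) = Mul(-2, Rational(1, 1328205)) = Rational(-2, 1328205) ≈ -1.5058e-6)
H = Rational(-2, 1328205) ≈ -1.5058e-6
Mul(Function('v')(Function('S')(-15)), Pow(H, -1)) = Mul(Add(Mul(-404, Pow(-3, -1)), Mul(Rational(1, 346), -3)), Pow(Rational(-2, 1328205), -1)) = Mul(Add(Mul(-404, Rational(-1, 3)), Rational(-3, 346)), Rational(-1328205, 2)) = Mul(Add(Rational(404, 3), Rational(-3, 346)), Rational(-1328205, 2)) = Mul(Rational(139775, 1038), Rational(-1328205, 2)) = Rational(-61883284625, 692)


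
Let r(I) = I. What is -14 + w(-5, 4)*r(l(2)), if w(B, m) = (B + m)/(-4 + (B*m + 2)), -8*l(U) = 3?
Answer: -2467/176 ≈ -14.017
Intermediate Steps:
l(U) = -3/8 (l(U) = -⅛*3 = -3/8)
w(B, m) = (B + m)/(-2 + B*m) (w(B, m) = (B + m)/(-4 + (2 + B*m)) = (B + m)/(-2 + B*m))
-14 + w(-5, 4)*r(l(2)) = -14 + ((-5 + 4)/(-2 - 5*4))*(-3/8) = -14 + (-1/(-2 - 20))*(-3/8) = -14 + (-1/(-22))*(-3/8) = -14 - 1/22*(-1)*(-3/8) = -14 + (1/22)*(-3/8) = -14 - 3/176 = -2467/176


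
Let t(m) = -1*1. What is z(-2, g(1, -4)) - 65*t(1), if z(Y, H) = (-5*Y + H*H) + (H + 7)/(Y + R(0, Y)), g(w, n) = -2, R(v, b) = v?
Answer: 153/2 ≈ 76.500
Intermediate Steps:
t(m) = -1
z(Y, H) = H**2 - 5*Y + (7 + H)/Y (z(Y, H) = (-5*Y + H*H) + (H + 7)/(Y + 0) = (-5*Y + H**2) + (7 + H)/Y = (H**2 - 5*Y) + (7 + H)/Y = H**2 - 5*Y + (7 + H)/Y)
z(-2, g(1, -4)) - 65*t(1) = ((-2)**2 - 5*(-2) + 7/(-2) - 2/(-2)) - 65*(-1) = (4 + 10 + 7*(-1/2) - 2*(-1/2)) + 65 = (4 + 10 - 7/2 + 1) + 65 = 23/2 + 65 = 153/2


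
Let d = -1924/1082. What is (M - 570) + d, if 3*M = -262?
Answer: -1069738/1623 ≈ -659.11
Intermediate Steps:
M = -262/3 (M = (⅓)*(-262) = -262/3 ≈ -87.333)
d = -962/541 (d = -1924*1/1082 = -962/541 ≈ -1.7782)
(M - 570) + d = (-262/3 - 570) - 962/541 = -1972/3 - 962/541 = -1069738/1623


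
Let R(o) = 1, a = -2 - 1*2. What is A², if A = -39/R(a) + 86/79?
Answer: 8970025/6241 ≈ 1437.3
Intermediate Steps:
a = -4 (a = -2 - 2 = -4)
A = -2995/79 (A = -39/1 + 86/79 = -39*1 + 86*(1/79) = -39 + 86/79 = -2995/79 ≈ -37.911)
A² = (-2995/79)² = 8970025/6241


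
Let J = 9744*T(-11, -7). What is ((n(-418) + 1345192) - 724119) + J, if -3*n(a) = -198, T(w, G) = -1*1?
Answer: 611395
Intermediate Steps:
T(w, G) = -1
n(a) = 66 (n(a) = -⅓*(-198) = 66)
J = -9744 (J = 9744*(-1) = -9744)
((n(-418) + 1345192) - 724119) + J = ((66 + 1345192) - 724119) - 9744 = (1345258 - 724119) - 9744 = 621139 - 9744 = 611395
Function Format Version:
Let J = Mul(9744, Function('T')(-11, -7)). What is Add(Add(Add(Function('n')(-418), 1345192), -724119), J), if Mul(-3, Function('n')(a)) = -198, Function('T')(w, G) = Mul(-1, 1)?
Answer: 611395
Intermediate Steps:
Function('T')(w, G) = -1
Function('n')(a) = 66 (Function('n')(a) = Mul(Rational(-1, 3), -198) = 66)
J = -9744 (J = Mul(9744, -1) = -9744)
Add(Add(Add(Function('n')(-418), 1345192), -724119), J) = Add(Add(Add(66, 1345192), -724119), -9744) = Add(Add(1345258, -724119), -9744) = Add(621139, -9744) = 611395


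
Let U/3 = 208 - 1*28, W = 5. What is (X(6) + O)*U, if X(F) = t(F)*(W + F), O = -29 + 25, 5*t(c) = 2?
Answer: 216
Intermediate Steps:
t(c) = ⅖ (t(c) = (⅕)*2 = ⅖)
U = 540 (U = 3*(208 - 1*28) = 3*(208 - 28) = 3*180 = 540)
O = -4
X(F) = 2 + 2*F/5 (X(F) = 2*(5 + F)/5 = 2 + 2*F/5)
(X(6) + O)*U = ((2 + (⅖)*6) - 4)*540 = ((2 + 12/5) - 4)*540 = (22/5 - 4)*540 = (⅖)*540 = 216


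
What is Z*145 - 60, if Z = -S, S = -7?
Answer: 955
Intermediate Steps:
Z = 7 (Z = -1*(-7) = 7)
Z*145 - 60 = 7*145 - 60 = 1015 - 60 = 955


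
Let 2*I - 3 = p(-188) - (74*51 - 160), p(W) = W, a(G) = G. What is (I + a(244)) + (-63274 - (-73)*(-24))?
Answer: -133363/2 ≈ -66682.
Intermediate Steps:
I = -3799/2 (I = 3/2 + (-188 - (74*51 - 160))/2 = 3/2 + (-188 - (3774 - 160))/2 = 3/2 + (-188 - 1*3614)/2 = 3/2 + (-188 - 3614)/2 = 3/2 + (½)*(-3802) = 3/2 - 1901 = -3799/2 ≈ -1899.5)
(I + a(244)) + (-63274 - (-73)*(-24)) = (-3799/2 + 244) + (-63274 - (-73)*(-24)) = -3311/2 + (-63274 - 1*1752) = -3311/2 + (-63274 - 1752) = -3311/2 - 65026 = -133363/2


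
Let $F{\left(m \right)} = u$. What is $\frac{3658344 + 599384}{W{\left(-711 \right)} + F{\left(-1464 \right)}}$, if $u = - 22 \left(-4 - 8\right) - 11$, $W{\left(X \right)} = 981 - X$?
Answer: $\frac{4257728}{1945} \approx 2189.1$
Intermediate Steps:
$u = 253$ ($u = \left(-22\right) \left(-12\right) - 11 = 264 - 11 = 253$)
$F{\left(m \right)} = 253$
$\frac{3658344 + 599384}{W{\left(-711 \right)} + F{\left(-1464 \right)}} = \frac{3658344 + 599384}{\left(981 - -711\right) + 253} = \frac{4257728}{\left(981 + 711\right) + 253} = \frac{4257728}{1692 + 253} = \frac{4257728}{1945}$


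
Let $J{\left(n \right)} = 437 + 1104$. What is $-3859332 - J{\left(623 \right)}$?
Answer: $-3860873$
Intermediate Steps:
$J{\left(n \right)} = 1541$
$-3859332 - J{\left(623 \right)} = -3859332 - 1541 = -3860873$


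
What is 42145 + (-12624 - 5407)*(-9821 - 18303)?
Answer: 507145989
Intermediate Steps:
42145 + (-12624 - 5407)*(-9821 - 18303) = 42145 - 18031*(-28124) = 42145 + 507103844 = 507145989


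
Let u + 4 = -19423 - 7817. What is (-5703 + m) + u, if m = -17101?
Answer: -50048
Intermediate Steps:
u = -27244 (u = -4 + (-19423 - 7817) = -4 - 27240 = -27244)
(-5703 + m) + u = (-5703 - 17101) - 27244 = -22804 - 27244 = -50048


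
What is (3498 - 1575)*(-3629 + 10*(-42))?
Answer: -7786227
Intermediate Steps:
(3498 - 1575)*(-3629 + 10*(-42)) = 1923*(-3629 - 420) = 1923*(-4049) = -7786227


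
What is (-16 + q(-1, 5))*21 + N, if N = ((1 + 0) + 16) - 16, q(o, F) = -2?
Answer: -377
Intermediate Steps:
N = 1 (N = (1 + 16) - 16 = 17 - 16 = 1)
(-16 + q(-1, 5))*21 + N = (-16 - 2)*21 + 1 = -18*21 + 1 = -378 + 1 = -377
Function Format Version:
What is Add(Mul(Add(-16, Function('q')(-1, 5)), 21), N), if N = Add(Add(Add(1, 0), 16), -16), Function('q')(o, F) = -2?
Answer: -377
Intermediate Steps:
N = 1 (N = Add(Add(1, 16), -16) = Add(17, -16) = 1)
Add(Mul(Add(-16, Function('q')(-1, 5)), 21), N) = Add(Mul(Add(-16, -2), 21), 1) = Add(Mul(-18, 21), 1) = Add(-378, 1) = -377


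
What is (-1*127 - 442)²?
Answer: 323761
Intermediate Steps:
(-1*127 - 442)² = (-127 - 442)² = (-569)² = 323761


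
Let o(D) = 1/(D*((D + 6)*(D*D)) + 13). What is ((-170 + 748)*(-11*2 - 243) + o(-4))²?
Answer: 310272406931601/13225 ≈ 2.3461e+10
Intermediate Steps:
o(D) = 1/(13 + D³*(6 + D)) (o(D) = 1/(D*((6 + D)*D²) + 13) = 1/(D*(D²*(6 + D)) + 13) = 1/(D³*(6 + D) + 13) = 1/(13 + D³*(6 + D)))
((-170 + 748)*(-11*2 - 243) + o(-4))² = ((-170 + 748)*(-11*2 - 243) + 1/(13 + (-4)⁴ + 6*(-4)³))² = (578*(-22 - 243) + 1/(13 + 256 + 6*(-64)))² = (578*(-265) + 1/(13 + 256 - 384))² = (-153170 + 1/(-115))² = (-153170 - 1/115)² = (-17614551/115)² = 310272406931601/13225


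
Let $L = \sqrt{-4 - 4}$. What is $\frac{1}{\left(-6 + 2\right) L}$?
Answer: $\frac{i \sqrt{2}}{16} \approx 0.088388 i$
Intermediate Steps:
$L = 2 i \sqrt{2}$ ($L = \sqrt{-8} = 2 i \sqrt{2} \approx 2.8284 i$)
$\frac{1}{\left(-6 + 2\right) L} = \frac{1}{\left(-6 + 2\right) 2 i \sqrt{2}} = \frac{1}{\left(-4\right) 2 i \sqrt{2}} = \frac{1}{\left(-8\right) i \sqrt{2}} = \frac{i \sqrt{2}}{16}$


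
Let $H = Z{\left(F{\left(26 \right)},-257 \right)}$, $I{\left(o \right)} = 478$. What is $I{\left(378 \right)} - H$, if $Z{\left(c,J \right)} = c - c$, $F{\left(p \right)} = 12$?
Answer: $478$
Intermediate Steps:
$Z{\left(c,J \right)} = 0$
$H = 0$
$I{\left(378 \right)} - H = 478 - 0 = 478 + 0 = 478$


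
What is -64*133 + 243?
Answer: -8269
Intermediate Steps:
-64*133 + 243 = -8512 + 243 = -8269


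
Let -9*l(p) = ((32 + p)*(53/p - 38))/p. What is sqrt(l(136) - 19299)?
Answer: I*sqrt(89214706)/68 ≈ 138.9*I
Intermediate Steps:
l(p) = -(-38 + 53/p)*(32 + p)/(9*p) (l(p) = -(32 + p)*(53/p - 38)/(9*p) = -(32 + p)*(-38 + 53/p)/(9*p) = -(-38 + 53/p)*(32 + p)/(9*p))
sqrt(l(136) - 19299) = sqrt((1/9)*(-1696 + 38*136**2 + 1163*136)/136**2 - 19299) = sqrt((1/9)*(1/18496)*(-1696 + 38*18496 + 158168) - 19299) = sqrt((1/9)*(1/18496)*(-1696 + 702848 + 158168) - 19299) = sqrt((1/9)*(1/18496)*859320 - 19299) = sqrt(11935/2312 - 19299) = sqrt(-44607353/2312) = I*sqrt(89214706)/68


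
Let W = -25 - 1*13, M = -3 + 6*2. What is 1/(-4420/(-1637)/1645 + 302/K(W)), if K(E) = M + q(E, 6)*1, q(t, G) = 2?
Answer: 5924303/162658770 ≈ 0.036422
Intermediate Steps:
M = 9 (M = -3 + 12 = 9)
W = -38 (W = -25 - 13 = -38)
K(E) = 11 (K(E) = 9 + 2*1 = 9 + 2 = 11)
1/(-4420/(-1637)/1645 + 302/K(W)) = 1/(-4420/(-1637)/1645 + 302/11) = 1/(-4420*(-1/1637)*(1/1645) + 302*(1/11)) = 1/((4420/1637)*(1/1645) + 302/11) = 1/(884/538573 + 302/11) = 1/(162658770/5924303) = 5924303/162658770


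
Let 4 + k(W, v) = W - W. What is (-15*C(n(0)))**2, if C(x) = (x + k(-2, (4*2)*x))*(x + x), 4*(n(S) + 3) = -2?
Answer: 2480625/4 ≈ 6.2016e+5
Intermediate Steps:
n(S) = -7/2 (n(S) = -3 + (1/4)*(-2) = -3 - 1/2 = -7/2)
k(W, v) = -4 (k(W, v) = -4 + (W - W) = -4 + 0 = -4)
C(x) = 2*x*(-4 + x) (C(x) = (x - 4)*(x + x) = (-4 + x)*(2*x) = 2*x*(-4 + x))
(-15*C(n(0)))**2 = (-30*(-7)*(-4 - 7/2)/2)**2 = (-30*(-7)*(-15)/(2*2))**2 = (-15*105/2)**2 = (-1575/2)**2 = 2480625/4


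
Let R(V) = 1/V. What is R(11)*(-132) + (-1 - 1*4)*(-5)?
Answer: 13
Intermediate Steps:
R(V) = 1/V
R(11)*(-132) + (-1 - 1*4)*(-5) = -132/11 + (-1 - 1*4)*(-5) = (1/11)*(-132) + (-1 - 4)*(-5) = -12 - 5*(-5) = -12 + 25 = 13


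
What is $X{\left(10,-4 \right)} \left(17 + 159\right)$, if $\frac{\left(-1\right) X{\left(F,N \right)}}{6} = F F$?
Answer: $-105600$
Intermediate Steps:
$X{\left(F,N \right)} = - 6 F^{2}$ ($X{\left(F,N \right)} = - 6 F F = - 6 F^{2}$)
$X{\left(10,-4 \right)} \left(17 + 159\right) = - 6 \cdot 10^{2} \left(17 + 159\right) = \left(-6\right) 100 \cdot 176 = \left(-600\right) 176 = -105600$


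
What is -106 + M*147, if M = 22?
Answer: 3128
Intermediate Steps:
-106 + M*147 = -106 + 22*147 = -106 + 3234 = 3128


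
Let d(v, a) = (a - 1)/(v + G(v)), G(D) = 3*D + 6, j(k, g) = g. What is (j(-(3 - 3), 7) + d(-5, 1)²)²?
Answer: 49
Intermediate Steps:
G(D) = 6 + 3*D
d(v, a) = (-1 + a)/(6 + 4*v) (d(v, a) = (a - 1)/(v + (6 + 3*v)) = (-1 + a)/(6 + 4*v))
(j(-(3 - 3), 7) + d(-5, 1)²)² = (7 + ((-1 + 1)/(2*(3 + 2*(-5))))²)² = (7 + ((½)*0/(3 - 10))²)² = (7 + ((½)*0/(-7))²)² = (7 + ((½)*(-⅐)*0)²)² = (7 + 0²)² = (7 + 0)² = 7² = 49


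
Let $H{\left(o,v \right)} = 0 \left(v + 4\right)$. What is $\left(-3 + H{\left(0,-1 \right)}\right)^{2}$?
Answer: $9$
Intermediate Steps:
$H{\left(o,v \right)} = 0$ ($H{\left(o,v \right)} = 0 \left(4 + v\right) = 0$)
$\left(-3 + H{\left(0,-1 \right)}\right)^{2} = \left(-3 + 0\right)^{2} = \left(-3\right)^{2} = 9$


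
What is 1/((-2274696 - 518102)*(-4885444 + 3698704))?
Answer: 1/3314325098520 ≈ 3.0172e-13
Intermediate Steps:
1/((-2274696 - 518102)*(-4885444 + 3698704)) = 1/(-2792798*(-1186740)) = 1/3314325098520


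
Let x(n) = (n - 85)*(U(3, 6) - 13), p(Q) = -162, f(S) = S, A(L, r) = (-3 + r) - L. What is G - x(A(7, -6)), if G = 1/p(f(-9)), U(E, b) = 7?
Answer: -98173/162 ≈ -606.01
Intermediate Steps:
A(L, r) = -3 + r - L
G = -1/162 (G = 1/(-162) = -1/162 ≈ -0.0061728)
x(n) = 510 - 6*n (x(n) = (n - 85)*(7 - 13) = (-85 + n)*(-6) = 510 - 6*n)
G - x(A(7, -6)) = -1/162 - (510 - 6*(-3 - 6 - 1*7)) = -1/162 - (510 - 6*(-3 - 6 - 7)) = -1/162 - (510 - 6*(-16)) = -1/162 - (510 + 96) = -1/162 - 1*606 = -1/162 - 606 = -98173/162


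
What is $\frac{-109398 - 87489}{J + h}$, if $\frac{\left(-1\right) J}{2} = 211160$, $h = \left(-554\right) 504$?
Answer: $\frac{196887}{701536} \approx 0.28065$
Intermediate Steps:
$h = -279216$
$J = -422320$ ($J = \left(-2\right) 211160 = -422320$)
$\frac{-109398 - 87489}{J + h} = \frac{-109398 - 87489}{-422320 - 279216} = - \frac{196887}{-701536} = \left(-196887\right) \left(- \frac{1}{701536}\right) = \frac{196887}{701536}$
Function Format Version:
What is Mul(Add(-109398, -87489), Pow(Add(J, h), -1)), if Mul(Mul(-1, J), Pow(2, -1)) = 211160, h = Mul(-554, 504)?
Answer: Rational(196887, 701536) ≈ 0.28065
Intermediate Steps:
h = -279216
J = -422320 (J = Mul(-2, 211160) = -422320)
Mul(Add(-109398, -87489), Pow(Add(J, h), -1)) = Mul(Add(-109398, -87489), Pow(Add(-422320, -279216), -1)) = Mul(-196887, Pow(-701536, -1)) = Mul(-196887, Rational(-1, 701536)) = Rational(196887, 701536)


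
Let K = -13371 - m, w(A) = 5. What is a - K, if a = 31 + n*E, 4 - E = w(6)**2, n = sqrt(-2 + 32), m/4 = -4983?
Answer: -6530 - 21*sqrt(30) ≈ -6645.0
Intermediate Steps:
m = -19932 (m = 4*(-4983) = -19932)
n = sqrt(30) ≈ 5.4772
E = -21 (E = 4 - 1*5**2 = 4 - 1*25 = 4 - 25 = -21)
a = 31 - 21*sqrt(30) (a = 31 + sqrt(30)*(-21) = 31 - 21*sqrt(30) ≈ -84.022)
K = 6561 (K = -13371 - 1*(-19932) = -13371 + 19932 = 6561)
a - K = (31 - 21*sqrt(30)) - 1*6561 = (31 - 21*sqrt(30)) - 6561 = -6530 - 21*sqrt(30)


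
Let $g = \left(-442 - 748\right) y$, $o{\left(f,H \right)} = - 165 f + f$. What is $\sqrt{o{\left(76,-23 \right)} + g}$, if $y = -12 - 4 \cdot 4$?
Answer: $2 \sqrt{5214} \approx 144.42$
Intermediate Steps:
$y = -28$ ($y = -12 - 16 = -28$)
$o{\left(f,H \right)} = - 164 f$
$g = 33320$ ($g = \left(-442 - 748\right) \left(-28\right) = \left(-1190\right) \left(-28\right) = 33320$)
$\sqrt{o{\left(76,-23 \right)} + g} = \sqrt{\left(-164\right) 76 + 33320} = \sqrt{-12464 + 33320} = \sqrt{20856} = 2 \sqrt{5214}$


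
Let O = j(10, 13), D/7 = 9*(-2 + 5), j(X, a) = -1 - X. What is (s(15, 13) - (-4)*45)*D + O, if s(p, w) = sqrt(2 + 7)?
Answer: 34576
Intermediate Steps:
s(p, w) = 3 (s(p, w) = sqrt(9) = 3)
D = 189 (D = 7*(9*(-2 + 5)) = 7*(9*3) = 7*27 = 189)
O = -11 (O = -1 - 1*10 = -1 - 10 = -11)
(s(15, 13) - (-4)*45)*D + O = (3 - (-4)*45)*189 - 11 = (3 - 1*(-180))*189 - 11 = (3 + 180)*189 - 11 = 183*189 - 11 = 34587 - 11 = 34576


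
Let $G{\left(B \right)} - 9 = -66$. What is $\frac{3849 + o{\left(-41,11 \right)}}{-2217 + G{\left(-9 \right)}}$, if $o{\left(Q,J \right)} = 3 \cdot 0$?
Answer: $- \frac{1283}{758} \approx -1.6926$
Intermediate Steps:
$o{\left(Q,J \right)} = 0$
$G{\left(B \right)} = -57$ ($G{\left(B \right)} = 9 - 66 = -57$)
$\frac{3849 + o{\left(-41,11 \right)}}{-2217 + G{\left(-9 \right)}} = \frac{3849 + 0}{-2217 - 57} = \frac{3849}{-2274} = 3849 \left(- \frac{1}{2274}\right) = - \frac{1283}{758}$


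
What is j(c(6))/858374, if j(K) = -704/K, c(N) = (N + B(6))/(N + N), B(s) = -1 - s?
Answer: 384/39017 ≈ 0.0098419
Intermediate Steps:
c(N) = (-7 + N)/(2*N) (c(N) = (N + (-1 - 1*6))/(N + N) = (N + (-1 - 6))/((2*N)) = (N - 7)*(1/(2*N)) = (-7 + N)*(1/(2*N)) = (-7 + N)/(2*N))
j(c(6))/858374 = -704*12/(-7 + 6)/858374 = -704/((½)*(⅙)*(-1))*(1/858374) = -704/(-1/12)*(1/858374) = -704*(-12)*(1/858374) = 8448*(1/858374) = 384/39017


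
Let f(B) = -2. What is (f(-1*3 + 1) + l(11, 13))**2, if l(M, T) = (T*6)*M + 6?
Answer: 743044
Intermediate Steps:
l(M, T) = 6 + 6*M*T (l(M, T) = (6*T)*M + 6 = 6*M*T + 6 = 6 + 6*M*T)
(f(-1*3 + 1) + l(11, 13))**2 = (-2 + (6 + 6*11*13))**2 = (-2 + (6 + 858))**2 = (-2 + 864)**2 = 862**2 = 743044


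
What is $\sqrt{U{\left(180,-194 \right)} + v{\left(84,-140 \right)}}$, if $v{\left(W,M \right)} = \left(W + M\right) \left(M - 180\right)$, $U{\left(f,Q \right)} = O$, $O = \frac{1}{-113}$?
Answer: $\frac{\sqrt{228820367}}{113} \approx 133.87$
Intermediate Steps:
$O = - \frac{1}{113} \approx -0.0088496$
$U{\left(f,Q \right)} = - \frac{1}{113}$
$v{\left(W,M \right)} = \left(-180 + M\right) \left(M + W\right)$ ($v{\left(W,M \right)} = \left(M + W\right) \left(-180 + M\right) = \left(-180 + M\right) \left(M + W\right)$)
$\sqrt{U{\left(180,-194 \right)} + v{\left(84,-140 \right)}} = \sqrt{- \frac{1}{113} - \left(1680 - 19600\right)} = \sqrt{- \frac{1}{113} + \left(19600 + 25200 - 15120 - 11760\right)} = \sqrt{- \frac{1}{113} + 17920} = \sqrt{\frac{2024959}{113}} = \frac{\sqrt{228820367}}{113}$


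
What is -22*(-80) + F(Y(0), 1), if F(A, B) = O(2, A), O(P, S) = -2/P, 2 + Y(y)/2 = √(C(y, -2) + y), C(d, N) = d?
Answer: 1759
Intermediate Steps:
Y(y) = -4 + 2*√2*√y (Y(y) = -4 + 2*√(y + y) = -4 + 2*√(2*y) = -4 + 2*(√2*√y) = -4 + 2*√2*√y)
F(A, B) = -1 (F(A, B) = -2/2 = -2*½ = -1)
-22*(-80) + F(Y(0), 1) = -22*(-80) - 1 = 1760 - 1 = 1759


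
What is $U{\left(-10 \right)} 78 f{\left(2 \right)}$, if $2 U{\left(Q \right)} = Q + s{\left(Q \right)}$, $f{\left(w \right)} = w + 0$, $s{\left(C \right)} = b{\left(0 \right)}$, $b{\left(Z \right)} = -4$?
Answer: $-1092$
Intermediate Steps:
$s{\left(C \right)} = -4$
$f{\left(w \right)} = w$
$U{\left(Q \right)} = -2 + \frac{Q}{2}$ ($U{\left(Q \right)} = \frac{Q - 4}{2} = \frac{-4 + Q}{2} = -2 + \frac{Q}{2}$)
$U{\left(-10 \right)} 78 f{\left(2 \right)} = \left(-2 + \frac{1}{2} \left(-10\right)\right) 78 \cdot 2 = \left(-2 - 5\right) 78 \cdot 2 = \left(-7\right) 78 \cdot 2 = \left(-546\right) 2 = -1092$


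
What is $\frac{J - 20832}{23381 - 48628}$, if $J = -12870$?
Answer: $\frac{33702}{25247} \approx 1.3349$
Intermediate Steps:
$\frac{J - 20832}{23381 - 48628} = \frac{-12870 - 20832}{23381 - 48628} = - \frac{33702}{-25247} = \left(-33702\right) \left(- \frac{1}{25247}\right) = \frac{33702}{25247}$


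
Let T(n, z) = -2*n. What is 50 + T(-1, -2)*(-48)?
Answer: -46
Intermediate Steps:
50 + T(-1, -2)*(-48) = 50 - 2*(-1)*(-48) = 50 + 2*(-48) = 50 - 96 = -46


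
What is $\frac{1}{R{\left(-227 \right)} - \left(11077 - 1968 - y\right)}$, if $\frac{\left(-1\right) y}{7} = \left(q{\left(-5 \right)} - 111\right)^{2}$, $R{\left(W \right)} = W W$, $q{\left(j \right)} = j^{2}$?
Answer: $- \frac{1}{9352} \approx -0.00010693$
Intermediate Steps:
$R{\left(W \right)} = W^{2}$
$y = -51772$ ($y = - 7 \left(\left(-5\right)^{2} - 111\right)^{2} = - 7 \left(25 - 111\right)^{2} = - 7 \left(-86\right)^{2} = \left(-7\right) 7396 = -51772$)
$\frac{1}{R{\left(-227 \right)} - \left(11077 - 1968 - y\right)} = \frac{1}{\left(-227\right)^{2} - \left(62849 - 1968\right)} = \frac{1}{51529 - 60881} = \frac{1}{-9352} = - \frac{1}{9352}$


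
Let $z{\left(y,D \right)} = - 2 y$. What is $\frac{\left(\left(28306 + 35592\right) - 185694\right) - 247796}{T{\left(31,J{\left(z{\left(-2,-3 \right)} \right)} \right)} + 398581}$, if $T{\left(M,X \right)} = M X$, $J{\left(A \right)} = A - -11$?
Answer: $- \frac{184796}{199523} \approx -0.92619$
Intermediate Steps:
$J{\left(A \right)} = 11 + A$ ($J{\left(A \right)} = A + 11 = 11 + A$)
$\frac{\left(\left(28306 + 35592\right) - 185694\right) - 247796}{T{\left(31,J{\left(z{\left(-2,-3 \right)} \right)} \right)} + 398581} = \frac{\left(\left(28306 + 35592\right) - 185694\right) - 247796}{31 \left(11 - -4\right) + 398581} = \frac{\left(63898 - 185694\right) - 247796}{31 \left(11 + 4\right) + 398581} = \frac{-121796 - 247796}{31 \cdot 15 + 398581} = - \frac{369592}{465 + 398581} = - \frac{369592}{399046} = \left(-369592\right) \frac{1}{399046} = - \frac{184796}{199523}$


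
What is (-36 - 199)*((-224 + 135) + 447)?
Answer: -84130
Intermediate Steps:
(-36 - 199)*((-224 + 135) + 447) = -235*(-89 + 447) = -235*358 = -84130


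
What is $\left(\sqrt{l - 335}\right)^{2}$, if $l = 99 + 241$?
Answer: $5$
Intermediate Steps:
$l = 340$
$\left(\sqrt{l - 335}\right)^{2} = \left(\sqrt{340 - 335}\right)^{2} = \left(\sqrt{5}\right)^{2} = 5$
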